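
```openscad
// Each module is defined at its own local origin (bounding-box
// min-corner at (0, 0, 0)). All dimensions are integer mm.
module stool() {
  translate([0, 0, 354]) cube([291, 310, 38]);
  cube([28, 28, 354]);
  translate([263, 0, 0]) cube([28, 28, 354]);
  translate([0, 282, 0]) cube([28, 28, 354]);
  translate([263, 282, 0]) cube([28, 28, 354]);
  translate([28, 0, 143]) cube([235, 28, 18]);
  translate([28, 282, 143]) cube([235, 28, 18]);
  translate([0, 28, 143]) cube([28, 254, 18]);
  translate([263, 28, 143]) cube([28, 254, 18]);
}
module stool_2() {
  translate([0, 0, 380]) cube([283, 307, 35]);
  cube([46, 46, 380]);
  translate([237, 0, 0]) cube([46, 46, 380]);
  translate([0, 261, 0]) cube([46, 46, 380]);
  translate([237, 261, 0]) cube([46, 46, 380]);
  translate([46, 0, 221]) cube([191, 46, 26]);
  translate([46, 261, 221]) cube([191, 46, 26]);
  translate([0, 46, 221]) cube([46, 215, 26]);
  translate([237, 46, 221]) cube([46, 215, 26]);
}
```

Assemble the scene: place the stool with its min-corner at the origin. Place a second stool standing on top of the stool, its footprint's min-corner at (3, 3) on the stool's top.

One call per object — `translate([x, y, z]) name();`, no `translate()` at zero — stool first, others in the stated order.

stool();
translate([3, 3, 392]) stool_2();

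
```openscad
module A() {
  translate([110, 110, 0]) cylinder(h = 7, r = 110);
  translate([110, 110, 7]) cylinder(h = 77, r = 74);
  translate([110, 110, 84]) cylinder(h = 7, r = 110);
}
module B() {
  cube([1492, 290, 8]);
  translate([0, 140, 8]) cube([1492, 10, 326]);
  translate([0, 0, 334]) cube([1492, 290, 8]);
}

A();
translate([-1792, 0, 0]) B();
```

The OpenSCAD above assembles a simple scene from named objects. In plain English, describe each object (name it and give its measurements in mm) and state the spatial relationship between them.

A is a spool: two coaxial disc flanges of radius 110 mm and thickness 7 mm, joined by a core cylinder of radius 74 mm and height 77 mm. The lower flange rests on z = 0 and the three cylinders share a vertical axis.

B is an I-beam lying along x, 1492 mm long. Overall section height 342 mm. Two flanges 290 mm wide (y) and 8 mm thick, one on the floor and one at the top; a web 10 mm thick runs between them, centred on the flange width.

The I-beam is on the floor beside the spool on its −x side.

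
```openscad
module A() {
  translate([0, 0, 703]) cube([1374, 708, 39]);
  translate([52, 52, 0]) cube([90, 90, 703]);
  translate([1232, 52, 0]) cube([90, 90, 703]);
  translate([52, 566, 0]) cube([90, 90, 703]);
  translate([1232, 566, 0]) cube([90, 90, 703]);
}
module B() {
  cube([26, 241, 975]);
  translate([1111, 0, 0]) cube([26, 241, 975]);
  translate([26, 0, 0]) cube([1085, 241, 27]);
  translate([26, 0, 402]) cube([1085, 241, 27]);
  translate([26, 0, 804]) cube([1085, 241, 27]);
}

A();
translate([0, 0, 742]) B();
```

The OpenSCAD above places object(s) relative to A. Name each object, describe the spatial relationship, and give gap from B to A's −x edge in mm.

The bookshelf's min-x is at 0; the table's min-x is 0; gap = 0 mm.

A is a table. B is a bookshelf. The bookshelf is on top of the table. The gap from the bookshelf to the table's −x edge is 0 mm.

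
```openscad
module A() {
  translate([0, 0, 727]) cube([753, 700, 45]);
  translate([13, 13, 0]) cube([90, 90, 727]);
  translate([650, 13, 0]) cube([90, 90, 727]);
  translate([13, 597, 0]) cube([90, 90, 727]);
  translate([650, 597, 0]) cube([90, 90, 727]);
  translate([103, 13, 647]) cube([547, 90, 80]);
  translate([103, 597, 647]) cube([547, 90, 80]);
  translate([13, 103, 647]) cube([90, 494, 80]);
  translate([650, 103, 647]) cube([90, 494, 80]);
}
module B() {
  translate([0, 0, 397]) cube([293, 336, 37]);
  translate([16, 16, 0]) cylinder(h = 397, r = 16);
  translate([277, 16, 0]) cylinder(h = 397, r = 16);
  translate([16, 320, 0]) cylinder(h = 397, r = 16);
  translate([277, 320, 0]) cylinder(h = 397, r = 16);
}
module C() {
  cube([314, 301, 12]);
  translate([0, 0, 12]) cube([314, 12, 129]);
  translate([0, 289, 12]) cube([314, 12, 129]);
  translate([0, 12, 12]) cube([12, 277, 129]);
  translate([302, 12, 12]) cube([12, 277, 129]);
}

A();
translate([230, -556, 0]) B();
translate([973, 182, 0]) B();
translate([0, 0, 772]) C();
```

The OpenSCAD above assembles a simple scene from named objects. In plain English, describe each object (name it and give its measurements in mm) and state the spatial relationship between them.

A is a rectangular dining table. The top is 753×700×45 mm with its upper surface at z = 772 mm. It stands on four 90×90 mm square legs, each inset 13 mm from the nearest pair of top edges, running from the floor to the underside of the top. Four apron rails, 90 mm thick and 80 mm tall, run between adjacent legs with their top edges flush with the underside of the top and their outer faces flush with the legs' outer faces.

B is a four-legged stool. The seat is 293×336 mm, 37 mm thick, top at z = 434 mm. It stands on four round legs, each 32 mm in diameter, from z = 0 to the seat underside, each leg's axis is inset half a diameter from the nearest pair of seat edges (so the leg's bounding box is flush with the corner).

C is an open-topped rectangular box: outside dimensions 314×301×141 mm, with a uniform wall and base thickness of 12 mm. The base is a full 314×301 slab on the floor; four walls sit on top of the base. The front and back walls (the −y and +y sides) span the full width; the two side walls fit between them.

Two stools sit around the table at the −y, +x sides. The open box is on top of the table.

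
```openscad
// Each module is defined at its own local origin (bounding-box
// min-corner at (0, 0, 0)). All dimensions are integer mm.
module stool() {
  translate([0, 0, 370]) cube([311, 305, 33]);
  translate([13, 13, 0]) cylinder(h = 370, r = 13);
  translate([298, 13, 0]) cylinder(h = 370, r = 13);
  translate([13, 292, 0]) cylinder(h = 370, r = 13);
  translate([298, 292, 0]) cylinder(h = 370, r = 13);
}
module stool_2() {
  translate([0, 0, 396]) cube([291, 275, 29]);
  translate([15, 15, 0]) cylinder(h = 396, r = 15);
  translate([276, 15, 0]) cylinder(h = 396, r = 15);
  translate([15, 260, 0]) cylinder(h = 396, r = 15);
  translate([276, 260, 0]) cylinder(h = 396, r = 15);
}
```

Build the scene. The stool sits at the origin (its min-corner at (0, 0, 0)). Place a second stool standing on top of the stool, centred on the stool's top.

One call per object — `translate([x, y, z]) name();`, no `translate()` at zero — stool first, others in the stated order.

stool();
translate([10, 15, 403]) stool_2();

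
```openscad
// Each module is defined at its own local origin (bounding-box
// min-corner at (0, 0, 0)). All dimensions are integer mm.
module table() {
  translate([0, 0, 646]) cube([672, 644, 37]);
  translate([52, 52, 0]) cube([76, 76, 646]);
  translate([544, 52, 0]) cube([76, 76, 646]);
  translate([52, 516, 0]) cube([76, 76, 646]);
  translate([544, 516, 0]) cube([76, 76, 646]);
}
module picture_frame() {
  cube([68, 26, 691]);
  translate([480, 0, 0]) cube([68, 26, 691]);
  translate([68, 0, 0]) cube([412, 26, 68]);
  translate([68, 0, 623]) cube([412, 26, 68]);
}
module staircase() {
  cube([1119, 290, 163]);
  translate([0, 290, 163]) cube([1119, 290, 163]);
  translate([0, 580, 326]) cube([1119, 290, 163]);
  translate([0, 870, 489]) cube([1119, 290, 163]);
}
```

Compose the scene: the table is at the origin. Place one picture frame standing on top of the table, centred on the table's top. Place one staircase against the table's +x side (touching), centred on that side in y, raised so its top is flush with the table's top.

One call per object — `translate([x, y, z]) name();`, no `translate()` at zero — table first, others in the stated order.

table();
translate([62, 309, 683]) picture_frame();
translate([672, -258, 31]) staircase();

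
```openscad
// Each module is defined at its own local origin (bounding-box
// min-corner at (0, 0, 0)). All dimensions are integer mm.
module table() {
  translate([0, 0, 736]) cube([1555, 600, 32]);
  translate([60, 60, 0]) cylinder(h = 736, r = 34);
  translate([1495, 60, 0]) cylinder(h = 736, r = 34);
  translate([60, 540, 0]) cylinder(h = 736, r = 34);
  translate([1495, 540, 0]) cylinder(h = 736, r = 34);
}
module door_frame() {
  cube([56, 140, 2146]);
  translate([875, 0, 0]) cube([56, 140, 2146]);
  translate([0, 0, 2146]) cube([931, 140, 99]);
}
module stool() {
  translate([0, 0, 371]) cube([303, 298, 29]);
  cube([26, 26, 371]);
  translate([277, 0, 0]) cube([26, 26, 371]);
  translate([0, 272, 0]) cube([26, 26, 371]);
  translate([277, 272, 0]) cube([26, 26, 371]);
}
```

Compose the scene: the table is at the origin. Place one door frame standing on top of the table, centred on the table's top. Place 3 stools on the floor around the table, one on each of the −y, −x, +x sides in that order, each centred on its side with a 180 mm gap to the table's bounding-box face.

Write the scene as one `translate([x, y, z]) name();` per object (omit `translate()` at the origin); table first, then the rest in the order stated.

table();
translate([312, 230, 768]) door_frame();
translate([626, -478, 0]) stool();
translate([-483, 151, 0]) stool();
translate([1735, 151, 0]) stool();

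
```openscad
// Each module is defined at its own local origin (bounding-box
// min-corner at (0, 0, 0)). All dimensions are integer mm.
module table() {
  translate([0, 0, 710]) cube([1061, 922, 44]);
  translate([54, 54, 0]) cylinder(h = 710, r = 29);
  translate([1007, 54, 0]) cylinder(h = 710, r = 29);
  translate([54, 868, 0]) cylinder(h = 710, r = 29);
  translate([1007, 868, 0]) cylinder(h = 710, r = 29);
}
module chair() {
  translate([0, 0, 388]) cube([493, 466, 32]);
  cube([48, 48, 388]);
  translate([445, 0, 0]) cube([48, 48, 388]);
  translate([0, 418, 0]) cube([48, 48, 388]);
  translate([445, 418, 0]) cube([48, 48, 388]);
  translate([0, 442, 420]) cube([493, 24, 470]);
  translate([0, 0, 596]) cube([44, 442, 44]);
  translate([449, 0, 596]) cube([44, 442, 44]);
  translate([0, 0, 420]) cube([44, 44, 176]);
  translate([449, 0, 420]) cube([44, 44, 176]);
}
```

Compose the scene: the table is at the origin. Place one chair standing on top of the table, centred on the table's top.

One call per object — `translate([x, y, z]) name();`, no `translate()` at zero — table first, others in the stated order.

table();
translate([284, 228, 754]) chair();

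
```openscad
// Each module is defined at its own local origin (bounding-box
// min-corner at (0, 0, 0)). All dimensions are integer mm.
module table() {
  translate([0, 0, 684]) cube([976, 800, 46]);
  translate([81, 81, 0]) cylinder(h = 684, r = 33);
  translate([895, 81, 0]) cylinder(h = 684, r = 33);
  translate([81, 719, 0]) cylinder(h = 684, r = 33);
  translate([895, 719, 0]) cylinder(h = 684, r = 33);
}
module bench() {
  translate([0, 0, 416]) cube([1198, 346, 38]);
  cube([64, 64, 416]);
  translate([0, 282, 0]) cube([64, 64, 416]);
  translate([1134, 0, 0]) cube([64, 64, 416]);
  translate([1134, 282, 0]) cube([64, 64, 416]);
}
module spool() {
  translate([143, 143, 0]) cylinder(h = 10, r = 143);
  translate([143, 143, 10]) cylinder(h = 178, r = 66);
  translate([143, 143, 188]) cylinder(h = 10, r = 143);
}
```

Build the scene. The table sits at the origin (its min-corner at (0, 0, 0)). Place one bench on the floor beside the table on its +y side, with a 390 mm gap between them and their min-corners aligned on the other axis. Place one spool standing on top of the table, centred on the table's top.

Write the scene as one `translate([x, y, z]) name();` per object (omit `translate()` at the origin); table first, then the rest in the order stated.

table();
translate([0, 1190, 0]) bench();
translate([345, 257, 730]) spool();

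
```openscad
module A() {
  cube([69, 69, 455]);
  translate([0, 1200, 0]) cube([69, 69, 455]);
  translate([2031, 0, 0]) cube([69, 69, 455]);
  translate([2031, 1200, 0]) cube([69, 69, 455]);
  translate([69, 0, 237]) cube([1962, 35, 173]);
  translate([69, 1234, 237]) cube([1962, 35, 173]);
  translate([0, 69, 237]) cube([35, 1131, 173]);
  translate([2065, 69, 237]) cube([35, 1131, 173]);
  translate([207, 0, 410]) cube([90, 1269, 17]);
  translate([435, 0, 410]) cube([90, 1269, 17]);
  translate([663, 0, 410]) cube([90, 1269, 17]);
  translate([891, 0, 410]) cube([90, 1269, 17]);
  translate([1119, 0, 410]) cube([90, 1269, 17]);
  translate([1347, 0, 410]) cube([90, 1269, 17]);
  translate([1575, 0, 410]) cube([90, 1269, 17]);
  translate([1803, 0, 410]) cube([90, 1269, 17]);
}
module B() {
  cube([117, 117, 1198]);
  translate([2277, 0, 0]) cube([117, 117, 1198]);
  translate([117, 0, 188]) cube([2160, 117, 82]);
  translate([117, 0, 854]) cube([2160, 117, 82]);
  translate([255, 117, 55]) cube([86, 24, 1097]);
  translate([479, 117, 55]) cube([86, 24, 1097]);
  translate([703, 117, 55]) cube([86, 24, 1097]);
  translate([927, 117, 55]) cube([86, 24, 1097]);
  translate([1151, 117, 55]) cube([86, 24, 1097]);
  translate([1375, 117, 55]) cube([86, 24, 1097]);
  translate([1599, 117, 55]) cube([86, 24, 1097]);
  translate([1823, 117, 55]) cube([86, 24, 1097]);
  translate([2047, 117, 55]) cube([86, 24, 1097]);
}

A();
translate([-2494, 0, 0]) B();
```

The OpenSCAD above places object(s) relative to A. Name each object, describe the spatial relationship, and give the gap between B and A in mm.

The fence section's nearest face is 100 mm from the bed frame's −x face.

A is a bed frame. B is a fence section. The fence section is on the floor beside the bed frame on its −x side. The gap between the fence section and the bed frame is 100 mm.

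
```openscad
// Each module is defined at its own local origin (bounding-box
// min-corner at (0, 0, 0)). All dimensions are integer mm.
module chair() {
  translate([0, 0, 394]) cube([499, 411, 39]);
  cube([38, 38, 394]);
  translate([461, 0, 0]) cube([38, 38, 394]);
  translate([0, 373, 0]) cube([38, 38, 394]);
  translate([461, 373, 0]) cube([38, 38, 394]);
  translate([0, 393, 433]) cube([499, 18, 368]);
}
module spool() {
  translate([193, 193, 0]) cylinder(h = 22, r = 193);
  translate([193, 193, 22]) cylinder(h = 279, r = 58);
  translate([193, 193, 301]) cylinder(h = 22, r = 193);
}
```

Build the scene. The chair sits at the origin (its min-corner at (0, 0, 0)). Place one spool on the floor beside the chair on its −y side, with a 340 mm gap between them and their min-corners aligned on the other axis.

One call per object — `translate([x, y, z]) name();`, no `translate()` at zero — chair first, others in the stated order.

chair();
translate([0, -726, 0]) spool();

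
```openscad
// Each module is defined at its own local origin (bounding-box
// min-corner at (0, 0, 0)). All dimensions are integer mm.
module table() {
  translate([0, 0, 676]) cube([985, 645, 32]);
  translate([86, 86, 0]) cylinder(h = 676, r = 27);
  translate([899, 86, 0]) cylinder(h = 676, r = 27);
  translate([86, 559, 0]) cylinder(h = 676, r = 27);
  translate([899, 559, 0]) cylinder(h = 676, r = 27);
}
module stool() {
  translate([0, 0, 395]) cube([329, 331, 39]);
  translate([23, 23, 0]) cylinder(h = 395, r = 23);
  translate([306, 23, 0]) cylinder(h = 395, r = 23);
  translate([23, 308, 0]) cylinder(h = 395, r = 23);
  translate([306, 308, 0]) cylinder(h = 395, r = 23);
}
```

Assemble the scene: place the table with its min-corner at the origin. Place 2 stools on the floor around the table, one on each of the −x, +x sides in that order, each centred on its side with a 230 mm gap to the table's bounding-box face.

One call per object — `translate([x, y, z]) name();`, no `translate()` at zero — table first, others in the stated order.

table();
translate([-559, 157, 0]) stool();
translate([1215, 157, 0]) stool();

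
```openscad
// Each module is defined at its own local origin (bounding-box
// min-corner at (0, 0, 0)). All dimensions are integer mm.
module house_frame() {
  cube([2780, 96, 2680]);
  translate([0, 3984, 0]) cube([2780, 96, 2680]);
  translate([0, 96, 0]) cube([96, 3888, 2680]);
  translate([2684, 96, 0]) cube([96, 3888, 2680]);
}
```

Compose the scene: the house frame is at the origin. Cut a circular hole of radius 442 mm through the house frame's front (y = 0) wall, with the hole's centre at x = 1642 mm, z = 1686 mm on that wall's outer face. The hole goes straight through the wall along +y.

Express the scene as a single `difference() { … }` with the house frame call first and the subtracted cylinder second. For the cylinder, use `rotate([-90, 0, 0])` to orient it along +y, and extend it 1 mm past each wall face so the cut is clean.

difference() {
  house_frame();
  translate([1642, -1, 1686]) rotate([-90, 0, 0]) cylinder(h = 98, r = 442);
}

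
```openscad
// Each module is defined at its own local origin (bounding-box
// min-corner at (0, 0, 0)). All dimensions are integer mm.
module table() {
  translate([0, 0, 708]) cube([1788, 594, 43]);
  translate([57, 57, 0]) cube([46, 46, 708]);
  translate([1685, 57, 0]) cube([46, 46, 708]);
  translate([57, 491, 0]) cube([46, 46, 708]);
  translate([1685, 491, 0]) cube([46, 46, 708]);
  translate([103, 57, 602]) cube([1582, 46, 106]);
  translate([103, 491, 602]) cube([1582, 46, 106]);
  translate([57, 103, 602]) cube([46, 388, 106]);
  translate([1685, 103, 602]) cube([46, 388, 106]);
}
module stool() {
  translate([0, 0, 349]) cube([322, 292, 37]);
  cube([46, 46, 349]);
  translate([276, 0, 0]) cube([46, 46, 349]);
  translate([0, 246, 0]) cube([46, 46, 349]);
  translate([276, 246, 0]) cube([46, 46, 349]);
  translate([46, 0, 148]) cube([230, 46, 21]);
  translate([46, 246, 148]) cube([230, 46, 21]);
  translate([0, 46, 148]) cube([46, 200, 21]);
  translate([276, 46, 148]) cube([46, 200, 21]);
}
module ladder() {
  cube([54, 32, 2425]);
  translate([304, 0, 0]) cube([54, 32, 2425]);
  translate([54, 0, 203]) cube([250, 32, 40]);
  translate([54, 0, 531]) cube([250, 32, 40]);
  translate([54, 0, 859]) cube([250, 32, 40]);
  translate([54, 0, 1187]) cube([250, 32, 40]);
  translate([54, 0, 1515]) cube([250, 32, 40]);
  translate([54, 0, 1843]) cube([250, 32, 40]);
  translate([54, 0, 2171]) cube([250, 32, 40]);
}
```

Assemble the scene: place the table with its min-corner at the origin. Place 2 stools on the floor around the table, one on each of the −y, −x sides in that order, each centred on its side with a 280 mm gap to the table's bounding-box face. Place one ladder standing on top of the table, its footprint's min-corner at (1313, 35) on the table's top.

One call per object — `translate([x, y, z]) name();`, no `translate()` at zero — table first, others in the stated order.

table();
translate([733, -572, 0]) stool();
translate([-602, 151, 0]) stool();
translate([1313, 35, 751]) ladder();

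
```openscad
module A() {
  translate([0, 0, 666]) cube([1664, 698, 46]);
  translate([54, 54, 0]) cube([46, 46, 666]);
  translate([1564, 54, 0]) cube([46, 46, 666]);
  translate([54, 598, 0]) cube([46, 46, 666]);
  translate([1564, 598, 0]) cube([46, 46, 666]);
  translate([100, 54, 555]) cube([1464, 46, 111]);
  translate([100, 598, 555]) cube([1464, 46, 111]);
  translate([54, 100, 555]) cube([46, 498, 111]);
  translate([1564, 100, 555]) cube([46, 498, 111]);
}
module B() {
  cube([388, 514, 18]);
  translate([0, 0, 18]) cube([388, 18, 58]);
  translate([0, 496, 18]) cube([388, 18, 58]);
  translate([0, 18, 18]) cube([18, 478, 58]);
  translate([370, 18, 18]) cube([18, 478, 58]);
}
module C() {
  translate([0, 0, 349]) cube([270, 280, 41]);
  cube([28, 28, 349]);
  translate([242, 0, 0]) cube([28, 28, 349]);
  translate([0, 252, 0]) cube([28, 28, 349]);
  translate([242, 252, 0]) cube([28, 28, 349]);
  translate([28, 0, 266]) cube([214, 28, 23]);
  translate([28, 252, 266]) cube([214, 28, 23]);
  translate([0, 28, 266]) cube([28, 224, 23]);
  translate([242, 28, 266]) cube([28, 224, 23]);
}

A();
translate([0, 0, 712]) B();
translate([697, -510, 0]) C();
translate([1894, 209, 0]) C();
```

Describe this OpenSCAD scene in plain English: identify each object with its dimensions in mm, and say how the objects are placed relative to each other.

A is a table: top 1664 mm (x) × 698 mm (y), 46 mm thick, upper face at z = 712 mm, on four 46×46 mm square legs, each inset 54 mm from the nearest pair of top edges, running from z = 0 to the bottom of the top. Four apron rails, 46 mm thick and 111 mm tall, run between adjacent legs with their top edges flush with the underside of the top and their outer faces flush with the legs' outer faces.

B is an open-topped rectangular box: outside dimensions 388×514×76 mm, with a uniform wall and base thickness of 18 mm. The base is a full 388×514 slab on the floor; four walls sit on top of the base. The front and back walls (the −y and +y sides) span the full width; the two side walls fit between them.

C is a simple wooden stool: a rectangular seat 270 mm (x) by 280 mm (y), 41 mm thick, top face at z = 390 mm, on four square legs, each 28×28 mm in cross-section. The legs rest on z = 0, each flush with a corner of the seat. Four stretchers, 28 mm wide and 23 mm tall, connect adjacent legs with their undersides at z = 266 mm, each running between the inner faces of the legs it joins and aligned with the legs' outer faces on the other axis.

The open box is on top of the table. Two stools sit around the table at the −y, +x sides.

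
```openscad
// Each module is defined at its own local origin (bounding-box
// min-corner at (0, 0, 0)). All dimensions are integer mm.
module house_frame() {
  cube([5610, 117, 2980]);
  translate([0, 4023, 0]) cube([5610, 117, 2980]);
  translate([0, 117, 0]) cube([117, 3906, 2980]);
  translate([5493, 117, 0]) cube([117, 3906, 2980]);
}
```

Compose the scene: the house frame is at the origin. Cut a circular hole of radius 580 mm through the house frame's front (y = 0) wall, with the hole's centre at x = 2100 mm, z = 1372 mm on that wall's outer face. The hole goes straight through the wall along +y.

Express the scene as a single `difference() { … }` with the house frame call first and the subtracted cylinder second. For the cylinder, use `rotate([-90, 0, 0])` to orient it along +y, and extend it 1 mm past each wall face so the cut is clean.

difference() {
  house_frame();
  translate([2100, -1, 1372]) rotate([-90, 0, 0]) cylinder(h = 119, r = 580);
}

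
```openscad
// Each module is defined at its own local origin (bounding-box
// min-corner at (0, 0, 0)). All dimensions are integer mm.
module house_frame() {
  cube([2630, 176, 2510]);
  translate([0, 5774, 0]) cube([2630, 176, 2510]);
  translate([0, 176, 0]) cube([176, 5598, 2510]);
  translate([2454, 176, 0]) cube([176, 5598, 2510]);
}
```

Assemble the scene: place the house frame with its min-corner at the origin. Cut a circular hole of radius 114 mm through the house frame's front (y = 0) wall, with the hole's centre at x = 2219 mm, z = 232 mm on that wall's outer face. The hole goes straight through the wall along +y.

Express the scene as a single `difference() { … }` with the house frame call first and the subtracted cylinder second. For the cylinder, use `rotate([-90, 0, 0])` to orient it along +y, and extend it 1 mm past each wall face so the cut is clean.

difference() {
  house_frame();
  translate([2219, -1, 232]) rotate([-90, 0, 0]) cylinder(h = 178, r = 114);
}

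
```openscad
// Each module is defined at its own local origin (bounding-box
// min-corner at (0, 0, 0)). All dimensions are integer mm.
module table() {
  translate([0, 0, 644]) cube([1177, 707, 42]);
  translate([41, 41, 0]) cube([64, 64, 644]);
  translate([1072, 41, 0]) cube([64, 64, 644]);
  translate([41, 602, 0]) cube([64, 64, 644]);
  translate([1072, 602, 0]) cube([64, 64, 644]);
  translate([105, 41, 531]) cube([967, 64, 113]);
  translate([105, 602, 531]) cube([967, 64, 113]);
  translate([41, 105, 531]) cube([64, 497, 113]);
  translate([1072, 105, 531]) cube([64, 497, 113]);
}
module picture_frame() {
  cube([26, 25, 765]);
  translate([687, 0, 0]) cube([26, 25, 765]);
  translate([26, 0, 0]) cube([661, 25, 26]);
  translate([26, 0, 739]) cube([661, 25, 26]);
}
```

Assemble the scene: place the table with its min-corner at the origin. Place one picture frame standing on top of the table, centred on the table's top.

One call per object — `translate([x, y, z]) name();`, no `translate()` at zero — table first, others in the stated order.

table();
translate([232, 341, 686]) picture_frame();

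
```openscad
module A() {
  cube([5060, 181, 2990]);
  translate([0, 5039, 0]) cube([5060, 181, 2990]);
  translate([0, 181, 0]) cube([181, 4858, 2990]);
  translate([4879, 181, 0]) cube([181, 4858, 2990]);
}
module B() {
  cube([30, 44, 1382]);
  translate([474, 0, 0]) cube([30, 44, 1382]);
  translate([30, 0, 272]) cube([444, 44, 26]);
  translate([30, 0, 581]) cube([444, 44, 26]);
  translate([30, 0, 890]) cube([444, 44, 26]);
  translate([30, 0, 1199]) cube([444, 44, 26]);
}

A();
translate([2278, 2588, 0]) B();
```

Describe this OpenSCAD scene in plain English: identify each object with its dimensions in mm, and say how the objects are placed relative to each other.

A is the wall frame of a small rectangular building: four walls, each 2990 mm tall and 181 mm thick, enclosing a footprint 5060 mm (x) by 5220 mm (y) outside-to-outside, with no floor or roof. The front and back walls (the −y and +y sides) span the full width; the two side walls fit between them.

B is a straight ladder. Two 30×44 mm vertical rails, 1382 mm tall, stand 504 mm apart (outside-to-outside) with their front faces coplanar on the −y side. 4 rungs, each 44 mm deep and 26 mm tall, span between the inner faces of the rails, front faces flush with the rails. The lowest rung's underside is at z = 272 mm and rungs are spaced 309 mm apart (underside to underside).

The ladder sits inside the house frame, centred.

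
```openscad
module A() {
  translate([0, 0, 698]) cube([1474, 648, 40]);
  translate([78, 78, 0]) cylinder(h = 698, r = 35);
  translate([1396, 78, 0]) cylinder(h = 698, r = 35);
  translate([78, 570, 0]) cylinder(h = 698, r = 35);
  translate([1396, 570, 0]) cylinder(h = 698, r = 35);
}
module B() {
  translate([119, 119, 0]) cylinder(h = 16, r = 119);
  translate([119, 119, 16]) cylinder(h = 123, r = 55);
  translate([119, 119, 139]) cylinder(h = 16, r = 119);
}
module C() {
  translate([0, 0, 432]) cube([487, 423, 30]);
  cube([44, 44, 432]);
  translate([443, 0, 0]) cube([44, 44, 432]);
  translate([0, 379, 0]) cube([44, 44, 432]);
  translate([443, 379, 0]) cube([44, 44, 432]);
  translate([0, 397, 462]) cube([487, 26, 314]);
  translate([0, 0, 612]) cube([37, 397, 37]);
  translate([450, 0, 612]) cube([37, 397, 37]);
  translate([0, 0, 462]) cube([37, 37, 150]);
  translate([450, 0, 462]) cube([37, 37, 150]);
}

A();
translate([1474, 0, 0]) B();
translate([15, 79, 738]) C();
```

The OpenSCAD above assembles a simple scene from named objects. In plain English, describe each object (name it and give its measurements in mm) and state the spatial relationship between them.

A is a table: top 1474 mm (x) × 648 mm (y), 40 mm thick, upper face at z = 738 mm, on four round legs of 70 mm diameter, each leg's bounding box inset 43 mm from the nearest pair of top edges, running from z = 0 to the bottom of the top.

B is a spool: two coaxial disc flanges of radius 119 mm and thickness 16 mm, joined by a core cylinder of radius 55 mm and height 123 mm. The lower flange rests on z = 0 and the three cylinders share a vertical axis.

C is a chair. The seat is a 487×423×30 mm slab with its top at z = 462 mm, on four 44×44 mm corner legs (flush with the seat edges, standing on z = 0). A flat backrest 26 mm thick, 314 mm tall, spans the full seat width and rises from the seat top along its +y edge, rear face flush with the rear of the seat. Two armrests of 37×37 mm section run along each side from the seat's front edge to the front of the backrest, top faces 187 mm above the seat top and outer faces flush with the seat's x-edges; a 37×37 mm post under the front of each armrest stands on the seat at the front corner.

The spool is against the table's +x side, with their −y faces flush. The chair is on top of the table.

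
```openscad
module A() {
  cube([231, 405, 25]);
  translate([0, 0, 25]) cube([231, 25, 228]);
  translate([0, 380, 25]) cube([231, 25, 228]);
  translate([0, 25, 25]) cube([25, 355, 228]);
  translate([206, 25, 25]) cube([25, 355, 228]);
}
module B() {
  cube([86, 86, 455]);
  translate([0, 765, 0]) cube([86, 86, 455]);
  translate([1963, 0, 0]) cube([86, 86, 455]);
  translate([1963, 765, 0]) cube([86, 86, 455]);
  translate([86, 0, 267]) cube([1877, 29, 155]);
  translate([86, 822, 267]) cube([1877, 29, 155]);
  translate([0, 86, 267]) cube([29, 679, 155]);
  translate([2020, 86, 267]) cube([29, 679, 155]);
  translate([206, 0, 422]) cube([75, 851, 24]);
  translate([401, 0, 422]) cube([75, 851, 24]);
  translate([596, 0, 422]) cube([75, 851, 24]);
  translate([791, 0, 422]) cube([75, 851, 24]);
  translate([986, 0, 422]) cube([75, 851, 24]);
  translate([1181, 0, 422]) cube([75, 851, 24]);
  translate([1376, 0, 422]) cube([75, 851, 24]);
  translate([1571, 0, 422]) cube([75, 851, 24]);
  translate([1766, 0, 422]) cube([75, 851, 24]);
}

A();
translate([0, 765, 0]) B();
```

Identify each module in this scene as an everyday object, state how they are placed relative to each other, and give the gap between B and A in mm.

A is an open box. B is a bed frame. The bed frame is on the floor beside the open box on its +y side. The gap between the bed frame and the open box is 360 mm.

The bed frame's nearest face is 360 mm from the open box's +y face.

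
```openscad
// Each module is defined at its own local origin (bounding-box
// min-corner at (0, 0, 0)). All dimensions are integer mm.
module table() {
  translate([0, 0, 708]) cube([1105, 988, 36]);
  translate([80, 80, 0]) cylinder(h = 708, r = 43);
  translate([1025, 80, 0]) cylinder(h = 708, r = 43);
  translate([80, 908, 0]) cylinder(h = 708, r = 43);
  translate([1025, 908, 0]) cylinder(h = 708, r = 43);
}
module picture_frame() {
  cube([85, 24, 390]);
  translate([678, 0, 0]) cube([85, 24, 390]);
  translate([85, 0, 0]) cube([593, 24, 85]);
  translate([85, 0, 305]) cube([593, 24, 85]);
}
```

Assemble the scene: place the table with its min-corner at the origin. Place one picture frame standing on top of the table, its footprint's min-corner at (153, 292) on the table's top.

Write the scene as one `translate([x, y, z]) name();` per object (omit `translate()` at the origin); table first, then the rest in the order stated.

table();
translate([153, 292, 744]) picture_frame();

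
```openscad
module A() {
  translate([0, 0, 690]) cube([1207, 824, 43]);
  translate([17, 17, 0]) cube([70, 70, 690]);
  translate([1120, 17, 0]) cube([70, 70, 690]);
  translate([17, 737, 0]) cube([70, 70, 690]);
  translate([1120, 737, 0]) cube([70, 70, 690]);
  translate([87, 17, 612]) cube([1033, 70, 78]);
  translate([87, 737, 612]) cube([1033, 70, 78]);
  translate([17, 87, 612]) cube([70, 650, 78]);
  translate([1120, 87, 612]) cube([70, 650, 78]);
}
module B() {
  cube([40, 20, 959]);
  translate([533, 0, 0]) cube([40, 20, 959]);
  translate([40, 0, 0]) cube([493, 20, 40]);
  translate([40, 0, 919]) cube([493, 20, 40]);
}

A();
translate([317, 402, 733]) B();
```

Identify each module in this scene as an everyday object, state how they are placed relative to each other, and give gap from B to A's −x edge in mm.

The picture frame's min-x is at 317; the table's min-x is 0; gap = 317 mm.

A is a table. B is a picture frame. The picture frame is on top of the table, centred. The gap from the picture frame to the table's −x edge is 317 mm.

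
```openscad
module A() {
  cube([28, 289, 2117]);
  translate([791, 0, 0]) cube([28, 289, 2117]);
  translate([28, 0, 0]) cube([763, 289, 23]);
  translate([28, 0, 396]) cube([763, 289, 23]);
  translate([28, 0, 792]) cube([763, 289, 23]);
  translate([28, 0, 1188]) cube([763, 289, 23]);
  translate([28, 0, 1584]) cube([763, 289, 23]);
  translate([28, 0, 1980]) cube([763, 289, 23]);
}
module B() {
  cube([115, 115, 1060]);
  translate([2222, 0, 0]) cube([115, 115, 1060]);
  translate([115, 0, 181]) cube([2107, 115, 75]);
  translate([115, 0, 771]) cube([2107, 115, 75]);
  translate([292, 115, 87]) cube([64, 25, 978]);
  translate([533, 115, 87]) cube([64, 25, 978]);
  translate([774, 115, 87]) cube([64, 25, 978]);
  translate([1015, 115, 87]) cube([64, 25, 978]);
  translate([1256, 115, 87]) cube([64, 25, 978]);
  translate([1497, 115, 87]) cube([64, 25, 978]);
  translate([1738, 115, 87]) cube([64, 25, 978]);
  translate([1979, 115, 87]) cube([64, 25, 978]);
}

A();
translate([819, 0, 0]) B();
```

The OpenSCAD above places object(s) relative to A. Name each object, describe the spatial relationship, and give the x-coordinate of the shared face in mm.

A is a bookshelf. B is a fence section. The fence section is against the bookshelf's +x side, with their −y faces flush. The x-coordinate of the shared face is 819 mm.

The bookshelf's +x face and the fence section's −x face are both at x = 819 mm.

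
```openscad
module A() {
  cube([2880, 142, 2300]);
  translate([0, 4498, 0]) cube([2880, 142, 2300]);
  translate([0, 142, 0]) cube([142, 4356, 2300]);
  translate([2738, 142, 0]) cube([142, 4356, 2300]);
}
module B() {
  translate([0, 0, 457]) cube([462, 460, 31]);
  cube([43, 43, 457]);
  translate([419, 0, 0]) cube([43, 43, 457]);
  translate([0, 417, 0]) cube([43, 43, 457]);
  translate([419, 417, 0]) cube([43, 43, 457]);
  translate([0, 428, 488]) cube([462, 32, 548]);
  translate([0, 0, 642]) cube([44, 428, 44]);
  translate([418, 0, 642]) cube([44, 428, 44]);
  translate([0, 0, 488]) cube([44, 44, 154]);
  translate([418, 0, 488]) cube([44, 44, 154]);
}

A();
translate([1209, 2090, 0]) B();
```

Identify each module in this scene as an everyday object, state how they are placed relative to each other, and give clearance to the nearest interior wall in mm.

A is a house frame. B is a chair. The chair sits inside the house frame, centred. The clearance to the nearest interior wall is 1067 mm.

Clearances: x = 1067, y = 1948; minimum 1067 mm.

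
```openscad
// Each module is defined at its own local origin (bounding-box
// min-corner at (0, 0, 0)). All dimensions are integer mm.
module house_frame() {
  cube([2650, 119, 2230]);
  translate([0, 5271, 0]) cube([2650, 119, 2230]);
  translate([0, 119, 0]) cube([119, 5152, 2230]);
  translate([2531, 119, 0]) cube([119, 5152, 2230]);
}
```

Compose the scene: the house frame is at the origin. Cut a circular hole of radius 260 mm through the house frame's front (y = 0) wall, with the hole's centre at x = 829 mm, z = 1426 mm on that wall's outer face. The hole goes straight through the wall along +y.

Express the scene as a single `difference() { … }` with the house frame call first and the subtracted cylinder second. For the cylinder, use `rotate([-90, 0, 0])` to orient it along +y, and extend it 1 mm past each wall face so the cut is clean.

difference() {
  house_frame();
  translate([829, -1, 1426]) rotate([-90, 0, 0]) cylinder(h = 121, r = 260);
}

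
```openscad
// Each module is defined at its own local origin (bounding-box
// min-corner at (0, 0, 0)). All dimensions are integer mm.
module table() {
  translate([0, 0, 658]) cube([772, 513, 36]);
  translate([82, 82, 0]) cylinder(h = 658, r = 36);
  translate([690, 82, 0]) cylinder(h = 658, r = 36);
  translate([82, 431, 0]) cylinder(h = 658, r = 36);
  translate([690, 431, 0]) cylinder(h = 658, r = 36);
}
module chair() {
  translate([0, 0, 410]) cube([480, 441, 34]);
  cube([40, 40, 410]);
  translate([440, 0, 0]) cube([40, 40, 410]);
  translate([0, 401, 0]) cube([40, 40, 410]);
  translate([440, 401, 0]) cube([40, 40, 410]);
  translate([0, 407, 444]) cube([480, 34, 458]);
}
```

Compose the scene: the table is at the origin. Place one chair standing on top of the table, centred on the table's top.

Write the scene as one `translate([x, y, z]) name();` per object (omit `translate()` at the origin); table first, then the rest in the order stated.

table();
translate([146, 36, 694]) chair();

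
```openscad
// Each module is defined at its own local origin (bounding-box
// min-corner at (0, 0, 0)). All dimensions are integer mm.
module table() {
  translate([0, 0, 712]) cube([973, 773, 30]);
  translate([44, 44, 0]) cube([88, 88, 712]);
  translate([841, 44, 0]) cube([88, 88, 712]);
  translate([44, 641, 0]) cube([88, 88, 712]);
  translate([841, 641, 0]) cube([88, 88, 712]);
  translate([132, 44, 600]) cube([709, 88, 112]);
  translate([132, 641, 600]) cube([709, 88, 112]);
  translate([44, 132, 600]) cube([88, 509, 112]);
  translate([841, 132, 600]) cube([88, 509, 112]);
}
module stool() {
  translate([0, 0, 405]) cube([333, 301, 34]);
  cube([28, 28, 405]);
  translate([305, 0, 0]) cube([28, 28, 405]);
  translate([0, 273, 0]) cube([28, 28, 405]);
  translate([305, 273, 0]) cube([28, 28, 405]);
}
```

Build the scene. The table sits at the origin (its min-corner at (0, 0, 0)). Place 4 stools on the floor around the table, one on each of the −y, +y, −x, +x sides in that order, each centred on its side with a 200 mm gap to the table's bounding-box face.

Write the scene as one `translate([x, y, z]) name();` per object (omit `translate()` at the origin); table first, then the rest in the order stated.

table();
translate([320, -501, 0]) stool();
translate([320, 973, 0]) stool();
translate([-533, 236, 0]) stool();
translate([1173, 236, 0]) stool();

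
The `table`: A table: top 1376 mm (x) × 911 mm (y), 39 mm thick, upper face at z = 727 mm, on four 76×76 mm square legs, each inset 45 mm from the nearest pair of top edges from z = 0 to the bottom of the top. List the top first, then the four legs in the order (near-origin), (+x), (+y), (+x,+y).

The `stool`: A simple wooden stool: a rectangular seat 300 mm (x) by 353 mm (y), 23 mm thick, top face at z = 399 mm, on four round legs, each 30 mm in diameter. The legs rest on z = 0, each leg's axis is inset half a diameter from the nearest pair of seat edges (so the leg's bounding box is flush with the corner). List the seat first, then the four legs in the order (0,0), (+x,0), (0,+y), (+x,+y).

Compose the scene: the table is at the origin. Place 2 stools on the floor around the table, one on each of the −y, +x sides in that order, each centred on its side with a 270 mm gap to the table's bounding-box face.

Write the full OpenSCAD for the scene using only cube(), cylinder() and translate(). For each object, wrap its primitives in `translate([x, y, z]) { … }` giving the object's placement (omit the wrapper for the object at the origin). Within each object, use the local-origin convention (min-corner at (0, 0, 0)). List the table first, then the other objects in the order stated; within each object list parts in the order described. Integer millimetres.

translate([0, 0, 688]) cube([1376, 911, 39]);
translate([45, 45, 0]) cube([76, 76, 688]);
translate([1255, 45, 0]) cube([76, 76, 688]);
translate([45, 790, 0]) cube([76, 76, 688]);
translate([1255, 790, 0]) cube([76, 76, 688]);
translate([538, -623, 0]) {
  translate([0, 0, 376]) cube([300, 353, 23]);
  translate([15, 15, 0]) cylinder(h = 376, r = 15);
  translate([285, 15, 0]) cylinder(h = 376, r = 15);
  translate([15, 338, 0]) cylinder(h = 376, r = 15);
  translate([285, 338, 0]) cylinder(h = 376, r = 15);
}
translate([1646, 279, 0]) {
  translate([0, 0, 376]) cube([300, 353, 23]);
  translate([15, 15, 0]) cylinder(h = 376, r = 15);
  translate([285, 15, 0]) cylinder(h = 376, r = 15);
  translate([15, 338, 0]) cylinder(h = 376, r = 15);
  translate([285, 338, 0]) cylinder(h = 376, r = 15);
}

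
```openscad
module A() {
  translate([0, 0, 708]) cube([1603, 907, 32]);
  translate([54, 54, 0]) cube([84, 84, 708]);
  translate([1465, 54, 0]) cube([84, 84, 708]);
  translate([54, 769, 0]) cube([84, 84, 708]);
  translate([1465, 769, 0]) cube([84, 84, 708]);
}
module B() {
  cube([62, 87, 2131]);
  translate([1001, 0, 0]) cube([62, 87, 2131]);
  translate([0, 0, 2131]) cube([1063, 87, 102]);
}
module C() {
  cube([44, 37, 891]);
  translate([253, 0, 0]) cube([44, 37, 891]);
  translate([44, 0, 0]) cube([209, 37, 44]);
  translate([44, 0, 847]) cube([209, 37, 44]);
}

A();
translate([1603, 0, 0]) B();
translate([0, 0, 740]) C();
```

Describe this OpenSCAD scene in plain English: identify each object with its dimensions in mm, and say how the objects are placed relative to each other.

A is a table with a 1603×907 mm rectangular top, 32 mm thick, top surface at z = 740 mm, supported by four 84×84 mm square legs, each inset 54 mm from the nearest pair of top edges, running from the floor.

B is a rectangular door frame: two vertical jambs of 62×87 mm section, 2131 mm tall, with a clear opening 939 mm wide between their inner faces. A header 102 mm tall and 87 mm deep lies on top of the jambs and spans the full outside width.

C is a rectangular picture frame lying in the x–z plane (depth along y). The opening is 209 mm wide (x) by 803 mm tall (z), surrounded by a border 44 mm wide on all four sides. The frame is 37 mm deep and is made of two full-height vertical stiles with two horizontal rails fitted between them.

The door frame is against the table's +x side, with their −y faces flush. The picture frame is on top of the table.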